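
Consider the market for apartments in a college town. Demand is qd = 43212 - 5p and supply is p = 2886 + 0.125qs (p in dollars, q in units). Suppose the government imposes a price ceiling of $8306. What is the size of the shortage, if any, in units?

0

Rearranging supply gives qs = 8p - 23088. Setting quantity demanded equal to quantity supplied, 43212 - 5p = 8p - 23088, gives p* = 5100 and q* = 17712.
The ceiling of 8306 is above the equilibrium price 5100, so it is not binding; the market clears at p* = 5100, q* = 17712.
Since the control does not bind, there is no shortage.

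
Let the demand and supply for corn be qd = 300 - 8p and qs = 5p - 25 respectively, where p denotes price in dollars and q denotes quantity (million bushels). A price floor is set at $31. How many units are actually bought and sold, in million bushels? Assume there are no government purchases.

In a free market, 300 - 8p = 5p - 25 gives the equilibrium p* = 25, q* = 100.
Since 31 > 25, the floor is binding.
At p = 31: qd = 300 - 8·31 = 52 and qs = 5·31 - 25 = 130.
The quantity actually transacted is the short side, demand: 52.

52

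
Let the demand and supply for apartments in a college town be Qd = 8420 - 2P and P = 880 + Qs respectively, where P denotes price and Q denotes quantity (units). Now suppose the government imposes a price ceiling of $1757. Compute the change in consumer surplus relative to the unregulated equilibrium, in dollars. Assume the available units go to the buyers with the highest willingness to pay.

726898.75

Rearranging supply gives Qs = P - 880. Equilibrium: 8420 - 2P = P - 880, so 9300 = 3P and P* = 3100, Q* = 2220.
The ceiling of 1757 is below the equilibrium price 3100, so it binds.
At P = 1757: Qd = 8420 - 2·1757 = 4906 and Qs = 1757 - 880 = 877.
Consumer surplus without the control is ½ · (4210 - 3100) · 2220 = 1232100.
With the ceiling, 877 units are sold at 1757 (assume they go to the highest-value buyers). The demand price at Q = 877 is 3771.5, so CS = ½ · [(4210 - 1757) + (3771.5 - 1757)] · 877 = 1958998.75.
Change in consumer surplus = 1958998.75 - 1232100 = 726898.75.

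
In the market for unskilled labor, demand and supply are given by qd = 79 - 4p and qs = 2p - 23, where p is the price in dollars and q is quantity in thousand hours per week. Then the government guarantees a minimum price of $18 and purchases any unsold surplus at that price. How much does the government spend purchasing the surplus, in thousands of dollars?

108

Equilibrium: 79 - 4p = 2p - 23, so 102 = 6p and p* = 17, q* = 11.
Since 18 > 17, the floor is binding.
At p = 18: qd = 79 - 4·18 = 7 and qs = 2·18 - 23 = 13.
Surplus = qs - qd = 6.
Government expenditure = surplus × support price = 6 × 18 = 108.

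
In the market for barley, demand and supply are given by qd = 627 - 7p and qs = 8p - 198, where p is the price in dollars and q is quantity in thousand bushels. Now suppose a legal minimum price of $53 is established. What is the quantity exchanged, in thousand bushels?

242

Equilibrium: 627 - 7p = 8p - 198, so 825 = 15p and p* = 55, q* = 242.
Since 53 is below p* = 55, the floor does not bind and the free-market outcome prevails.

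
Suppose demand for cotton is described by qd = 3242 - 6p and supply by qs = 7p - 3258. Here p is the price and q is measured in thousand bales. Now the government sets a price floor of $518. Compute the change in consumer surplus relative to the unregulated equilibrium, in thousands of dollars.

In a free market, 3242 - 6p = 7p - 3258 gives the equilibrium p* = 500, q* = 242.
Since 518 > 500, the floor is binding.
At p = 518: qd = 3242 - 6·518 = 134 and qs = 7·518 - 3258 = 368.
Consumer surplus without the control is ½ · (1621/3 - 500) · 242 = 14641/3.
With the floor, consumers buy 134 units at 518, so CS = ½ · (1621/3 - 518) · 134 = 4489/3.
Change in consumer surplus = 4489/3 - 14641/3 = -3384.

-3384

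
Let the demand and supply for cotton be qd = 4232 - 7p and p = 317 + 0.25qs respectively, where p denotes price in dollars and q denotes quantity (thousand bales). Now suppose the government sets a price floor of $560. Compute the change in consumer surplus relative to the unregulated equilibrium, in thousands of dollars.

Rearranging supply gives qs = 4p - 1268. Setting quantity demanded equal to quantity supplied, 4232 - 7p = 4p - 1268, gives p* = 500 and q* = 732.
The floor of 560 is above the equilibrium price 500, so it binds.
At p = 560: qd = 4232 - 7·560 = 312 and qs = 4·560 - 1268 = 972.
Consumer surplus without the control is ½ · (4232/7 - 500) · 732 = 267912/7.
With the floor, consumers buy 312 units at 560, so CS = ½ · (4232/7 - 560) · 312 = 48672/7.
Change in consumer surplus = 48672/7 - 267912/7 = -31320.

-31320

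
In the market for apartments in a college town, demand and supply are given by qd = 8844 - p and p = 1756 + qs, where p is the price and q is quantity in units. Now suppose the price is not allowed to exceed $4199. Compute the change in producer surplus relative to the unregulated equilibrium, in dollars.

-3295843.5

Rearranging supply gives qs = p - 1756. In a free market, 8844 - p = p - 1756 gives the equilibrium p* = 5300, q* = 3544.
Since 4199 < 5300, the ceiling is binding.
At p = 4199: qd = 8844 - 4199 = 4645 and qs = 4199 - 1756 = 2443.
Producer surplus without the control is ½ · (5300 - 1756) · 3544 = 6279968.
With the ceiling, producers sell 2443 units at 4199, so PS = ½ · (4199 - 1756) · 2443 = 2984124.5.
Change in producer surplus = 2984124.5 - 6279968 = -3295843.5.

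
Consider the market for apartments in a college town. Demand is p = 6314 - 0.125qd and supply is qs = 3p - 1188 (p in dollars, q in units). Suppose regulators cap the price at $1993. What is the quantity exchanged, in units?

4791

Rearranging demand gives qd = 50512 - 8p. Without the control the market clears where 50512 - 8p = 3p - 1188, i.e. p* = 4700 and q* = 12912.
Since 1993 < 4700, the ceiling is binding.
At p = 1993: qd = 50512 - 8·1993 = 34568 and qs = 3·1993 - 1188 = 4791.
The quantity actually transacted is the short side, supply: 4791.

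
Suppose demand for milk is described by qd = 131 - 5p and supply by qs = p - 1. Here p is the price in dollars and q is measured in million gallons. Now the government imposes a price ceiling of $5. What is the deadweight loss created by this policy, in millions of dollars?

173.4

Without the control the market clears where 131 - 5p = p - 1, i.e. p* = 22 and q* = 21.
Because the ceiling (5) lies below the market-clearing price, it is binding.
At p = 5: qd = 131 - 5·5 = 106 and qs = 5 - 1 = 4.
Quantity traded falls to 4. At q = 4 the demand price is (131 - 4)/5 = 25.4 and the supply price is 1 + 4 = 5.
Deadweight loss = ½ · (25.4 - 5) · (21 - 4) = ½ · 20.4 · 17 = 173.4.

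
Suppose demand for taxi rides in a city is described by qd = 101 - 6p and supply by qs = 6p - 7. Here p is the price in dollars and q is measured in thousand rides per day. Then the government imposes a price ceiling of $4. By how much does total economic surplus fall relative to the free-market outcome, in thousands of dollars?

150

Without the control the market clears where 101 - 6p = 6p - 7, i.e. p* = 9 and q* = 47.
The ceiling of 4 is below the equilibrium price 9, so it binds.
At p = 4: qd = 101 - 6·4 = 77 and qs = 6·4 - 7 = 17.
Quantity traded falls to 17. At q = 17 the demand price is (101 - 17)/6 = 14 and the supply price is (7 + 17)/6 = 4.
Deadweight loss = ½ · (14 - 4) · (47 - 17) = ½ · 10 · 30 = 150.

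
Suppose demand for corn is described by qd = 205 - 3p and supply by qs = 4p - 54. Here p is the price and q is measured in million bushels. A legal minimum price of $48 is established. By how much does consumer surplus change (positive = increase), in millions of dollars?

-852.5

Equilibrium: 205 - 3p = 4p - 54, so 259 = 7p and p* = 37, q* = 94.
Because the floor (48) lies above the market-clearing price, it is binding.
At p = 48: qd = 205 - 3·48 = 61 and qs = 4·48 - 54 = 138.
Consumer surplus without the control is ½ · (205/3 - 37) · 94 = 4418/3.
With the floor, consumers buy 61 units at 48, so CS = ½ · (205/3 - 48) · 61 = 3721/6.
Change in consumer surplus = 3721/6 - 4418/3 = -852.5.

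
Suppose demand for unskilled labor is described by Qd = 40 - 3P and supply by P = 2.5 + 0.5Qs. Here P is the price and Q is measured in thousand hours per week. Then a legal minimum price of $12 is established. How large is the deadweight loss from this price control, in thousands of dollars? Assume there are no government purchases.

Rearranging supply gives Qs = 2P - 5. Equilibrium: 40 - 3P = 2P - 5, so 45 = 5P and P* = 9, Q* = 13.
Since 12 > 9, the floor is binding.
At P = 12: Qd = 40 - 3·12 = 4 and Qs = 2·12 - 5 = 19.
Quantity traded falls to 4. At Q = 4 the demand price is (40 - 4)/3 = 12 and the supply price is (5 + 4)/2 = 4.5.
Deadweight loss = ½ · (12 - 4.5) · (13 - 4) = ½ · 7.5 · 9 = 33.75.

33.75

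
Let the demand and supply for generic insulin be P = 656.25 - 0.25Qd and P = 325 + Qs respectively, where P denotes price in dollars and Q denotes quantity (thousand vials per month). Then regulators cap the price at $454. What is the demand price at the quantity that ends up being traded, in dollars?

Rearranging demand gives Qd = 2625 - 4P; rearranging supply gives Qs = P - 325. Without the control the market clears where 2625 - 4P = P - 325, i.e. P* = 590 and Q* = 265.
Because the ceiling (454) lies below the market-clearing price, it is binding.
At P = 454: Qd = 2625 - 4·454 = 809 and Qs = 454 - 325 = 129.
Only 129 units reach the market. On the demand curve, the marginal buyer's willingness to pay at Q = 129 is (2625 - 129)/4 = 624.

624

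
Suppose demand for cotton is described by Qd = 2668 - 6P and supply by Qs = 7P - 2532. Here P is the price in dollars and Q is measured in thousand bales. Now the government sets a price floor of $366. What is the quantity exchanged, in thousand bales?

268

Without the control the market clears where 2668 - 6P = 7P - 2532, i.e. P* = 400 and Q* = 268.
Since 366 is below P* = 400, the floor does not bind and the free-market outcome prevails.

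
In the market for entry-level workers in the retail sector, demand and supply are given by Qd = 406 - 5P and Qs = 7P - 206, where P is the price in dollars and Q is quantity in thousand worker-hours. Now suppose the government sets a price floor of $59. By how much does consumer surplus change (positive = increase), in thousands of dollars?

In a free market, 406 - 5P = 7P - 206 gives the equilibrium P* = 51, Q* = 151.
Since 59 > 51, the floor is binding.
At P = 59: Qd = 406 - 5·59 = 111 and Qs = 7·59 - 206 = 207.
Consumer surplus without the control is ½ · (81.2 - 51) · 151 = 2280.1.
With the floor, consumers buy 111 units at 59, so CS = ½ · (81.2 - 59) · 111 = 1232.1.
Change in consumer surplus = 1232.1 - 2280.1 = -1048.

-1048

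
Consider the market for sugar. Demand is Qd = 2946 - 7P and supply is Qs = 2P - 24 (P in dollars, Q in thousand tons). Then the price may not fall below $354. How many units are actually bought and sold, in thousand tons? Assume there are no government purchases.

468

Equilibrium: 2946 - 7P = 2P - 24, so 2970 = 9P and P* = 330, Q* = 636.
Since 354 > 330, the floor is binding.
At P = 354: Qd = 2946 - 7·354 = 468 and Qs = 2·354 - 24 = 684.
The quantity actually transacted is the short side, demand: 468.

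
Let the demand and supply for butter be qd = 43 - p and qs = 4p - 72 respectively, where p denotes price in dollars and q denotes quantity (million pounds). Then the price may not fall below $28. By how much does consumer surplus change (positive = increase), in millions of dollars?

Without the control the market clears where 43 - p = 4p - 72, i.e. p* = 23 and q* = 20.
Because the floor (28) lies above the market-clearing price, it is binding.
At p = 28: qd = 43 - 28 = 15 and qs = 4·28 - 72 = 40.
Consumer surplus without the control is ½ · (43 - 23) · 20 = 200.
With the floor, consumers buy 15 units at 28, so CS = ½ · (43 - 28) · 15 = 112.5.
Change in consumer surplus = 112.5 - 200 = -87.5.

-87.5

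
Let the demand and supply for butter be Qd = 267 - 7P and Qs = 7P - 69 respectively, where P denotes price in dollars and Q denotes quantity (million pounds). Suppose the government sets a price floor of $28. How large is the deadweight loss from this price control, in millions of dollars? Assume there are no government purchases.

Setting quantity demanded equal to quantity supplied, 267 - 7P = 7P - 69, gives P* = 24 and Q* = 99.
Because the floor (28) lies above the market-clearing price, it is binding.
At P = 28: Qd = 267 - 7·28 = 71 and Qs = 7·28 - 69 = 127.
Quantity traded falls to 71. At Q = 71 the demand price is (267 - 71)/7 = 28 and the supply price is (69 + 71)/7 = 20.
Deadweight loss = ½ · (28 - 20) · (99 - 71) = ½ · 8 · 28 = 112.

112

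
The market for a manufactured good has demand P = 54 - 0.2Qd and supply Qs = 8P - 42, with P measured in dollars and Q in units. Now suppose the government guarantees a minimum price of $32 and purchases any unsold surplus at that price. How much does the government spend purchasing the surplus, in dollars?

3328

Rearranging demand gives Qd = 270 - 5P. Setting quantity demanded equal to quantity supplied, 270 - 5P = 8P - 42, gives P* = 24 and Q* = 150.
Since 32 > 24, the floor is binding.
At P = 32: Qd = 270 - 5·32 = 110 and Qs = 8·32 - 42 = 214.
Surplus = Qs - Qd = 104.
Government expenditure = surplus × support price = 104 × 32 = 3328.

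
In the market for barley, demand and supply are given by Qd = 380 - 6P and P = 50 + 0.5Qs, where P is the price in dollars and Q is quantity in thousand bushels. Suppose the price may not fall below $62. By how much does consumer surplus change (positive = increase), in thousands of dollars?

-28

Rearranging supply gives Qs = 2P - 100. In a free market, 380 - 6P = 2P - 100 gives the equilibrium P* = 60, Q* = 20.
The floor of 62 is above the equilibrium price 60, so it binds.
At P = 62: Qd = 380 - 6·62 = 8 and Qs = 2·62 - 100 = 24.
Consumer surplus without the control is ½ · (190/3 - 60) · 20 = 100/3.
With the floor, consumers buy 8 units at 62, so CS = ½ · (190/3 - 62) · 8 = 16/3.
Change in consumer surplus = 16/3 - 100/3 = -28.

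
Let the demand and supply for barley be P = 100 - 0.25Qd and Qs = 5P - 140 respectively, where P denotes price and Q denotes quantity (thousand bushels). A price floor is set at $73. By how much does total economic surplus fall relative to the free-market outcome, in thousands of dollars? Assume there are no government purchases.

Rearranging demand gives Qd = 400 - 4P. Equilibrium: 400 - 4P = 5P - 140, so 540 = 9P and P* = 60, Q* = 160.
The floor of 73 is above the equilibrium price 60, so it binds.
At P = 73: Qd = 400 - 4·73 = 108 and Qs = 5·73 - 140 = 225.
Quantity traded falls to 108. At Q = 108 the demand price is (400 - 108)/4 = 73 and the supply price is (140 + 108)/5 = 49.6.
Deadweight loss = ½ · (73 - 49.6) · (160 - 108) = ½ · 23.4 · 52 = 608.4.

608.4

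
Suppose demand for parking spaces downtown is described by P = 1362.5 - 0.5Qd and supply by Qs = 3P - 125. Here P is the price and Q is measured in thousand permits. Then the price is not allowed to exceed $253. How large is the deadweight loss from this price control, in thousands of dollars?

Rearranging demand gives Qd = 2725 - 2P. Setting quantity demanded equal to quantity supplied, 2725 - 2P = 3P - 125, gives P* = 570 and Q* = 1585.
Because the ceiling (253) lies below the market-clearing price, it is binding.
At P = 253: Qd = 2725 - 2·253 = 2219 and Qs = 3·253 - 125 = 634.
Quantity traded falls to 634. At Q = 634 the demand price is (2725 - 634)/2 = 1045.5 and the supply price is (125 + 634)/3 = 253.
Deadweight loss = ½ · (1045.5 - 253) · (1585 - 634) = ½ · 792.5 · 951 = 376833.75.

376833.75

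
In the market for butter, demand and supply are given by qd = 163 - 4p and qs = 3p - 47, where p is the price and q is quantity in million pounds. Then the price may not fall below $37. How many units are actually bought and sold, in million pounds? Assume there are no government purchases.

15

Setting quantity demanded equal to quantity supplied, 163 - 4p = 3p - 47, gives p* = 30 and q* = 43.
Because the floor (37) lies above the market-clearing price, it is binding.
At p = 37: qd = 163 - 4·37 = 15 and qs = 3·37 - 47 = 64.
The quantity actually transacted is the short side, demand: 15.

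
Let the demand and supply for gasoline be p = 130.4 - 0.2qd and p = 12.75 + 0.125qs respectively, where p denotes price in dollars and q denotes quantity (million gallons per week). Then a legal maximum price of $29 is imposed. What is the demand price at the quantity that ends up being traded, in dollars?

Rearranging demand gives qd = 652 - 5p; rearranging supply gives qs = 8p - 102. Without the control the market clears where 652 - 5p = 8p - 102, i.e. p* = 58 and q* = 362.
Since 29 < 58, the ceiling is binding.
At p = 29: qd = 652 - 5·29 = 507 and qs = 8·29 - 102 = 130.
Only 130 units reach the market. On the demand curve, the marginal buyer's willingness to pay at q = 130 is (652 - 130)/5 = 104.4.

104.4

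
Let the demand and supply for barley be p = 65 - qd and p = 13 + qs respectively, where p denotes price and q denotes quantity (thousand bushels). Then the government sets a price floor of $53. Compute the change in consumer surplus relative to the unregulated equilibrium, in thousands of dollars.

-266

Rearranging demand gives qd = 65 - p; rearranging supply gives qs = p - 13. Setting quantity demanded equal to quantity supplied, 65 - p = p - 13, gives p* = 39 and q* = 26.
The floor of 53 is above the equilibrium price 39, so it binds.
At p = 53: qd = 65 - 53 = 12 and qs = 53 - 13 = 40.
Consumer surplus without the control is ½ · (65 - 39) · 26 = 338.
With the floor, consumers buy 12 units at 53, so CS = ½ · (65 - 53) · 12 = 72.
Change in consumer surplus = 72 - 338 = -266.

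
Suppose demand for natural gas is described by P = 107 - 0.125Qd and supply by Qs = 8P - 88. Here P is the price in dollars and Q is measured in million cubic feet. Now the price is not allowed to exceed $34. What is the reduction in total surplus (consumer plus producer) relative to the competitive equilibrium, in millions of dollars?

5000

Rearranging demand gives Qd = 856 - 8P. Setting quantity demanded equal to quantity supplied, 856 - 8P = 8P - 88, gives P* = 59 and Q* = 384.
Since 34 < 59, the ceiling is binding.
At P = 34: Qd = 856 - 8·34 = 584 and Qs = 8·34 - 88 = 184.
Quantity traded falls to 184. At Q = 184 the demand price is (856 - 184)/8 = 84 and the supply price is (88 + 184)/8 = 34.
Deadweight loss = ½ · (84 - 34) · (384 - 184) = ½ · 50 · 200 = 5000.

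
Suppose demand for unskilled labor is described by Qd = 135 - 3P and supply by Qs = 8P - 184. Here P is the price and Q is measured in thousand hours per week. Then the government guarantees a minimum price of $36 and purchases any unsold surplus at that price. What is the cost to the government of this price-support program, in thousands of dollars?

2772

Equilibrium: 135 - 3P = 8P - 184, so 319 = 11P and P* = 29, Q* = 48.
Since 36 > 29, the floor is binding.
At P = 36: Qd = 135 - 3·36 = 27 and Qs = 8·36 - 184 = 104.
Surplus = Qs - Qd = 77.
Government expenditure = surplus × support price = 77 × 36 = 2772.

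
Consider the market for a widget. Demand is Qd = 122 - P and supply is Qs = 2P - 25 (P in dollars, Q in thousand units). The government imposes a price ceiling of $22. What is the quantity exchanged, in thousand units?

Without the control the market clears where 122 - P = 2P - 25, i.e. P* = 49 and Q* = 73.
Since 22 < 49, the ceiling is binding.
At P = 22: Qd = 122 - 22 = 100 and Qs = 2·22 - 25 = 19.
The quantity actually transacted is the short side, supply: 19.

19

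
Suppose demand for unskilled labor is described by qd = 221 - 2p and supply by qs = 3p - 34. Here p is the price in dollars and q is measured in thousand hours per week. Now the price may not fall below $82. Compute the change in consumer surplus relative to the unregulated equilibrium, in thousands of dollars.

-2728

In a free market, 221 - 2p = 3p - 34 gives the equilibrium p* = 51, q* = 119.
Since 82 > 51, the floor is binding.
At p = 82: qd = 221 - 2·82 = 57 and qs = 3·82 - 34 = 212.
Consumer surplus without the control is ½ · (110.5 - 51) · 119 = 3540.25.
With the floor, consumers buy 57 units at 82, so CS = ½ · (110.5 - 82) · 57 = 812.25.
Change in consumer surplus = 812.25 - 3540.25 = -2728.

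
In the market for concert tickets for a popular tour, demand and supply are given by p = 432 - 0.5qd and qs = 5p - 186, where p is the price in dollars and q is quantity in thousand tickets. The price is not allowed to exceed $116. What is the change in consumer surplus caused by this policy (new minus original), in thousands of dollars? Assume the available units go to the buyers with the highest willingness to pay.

6171

Rearranging demand gives qd = 864 - 2p. Without the control the market clears where 864 - 2p = 5p - 186, i.e. p* = 150 and q* = 564.
Because the ceiling (116) lies below the market-clearing price, it is binding.
At p = 116: qd = 864 - 2·116 = 632 and qs = 5·116 - 186 = 394.
Consumer surplus without the control is ½ · (432 - 150) · 564 = 79524.
With the ceiling, 394 units are sold at 116 (assume they go to the highest-value buyers). The demand price at q = 394 is 235, so CS = ½ · [(432 - 116) + (235 - 116)] · 394 = 85695.
Change in consumer surplus = 85695 - 79524 = 6171.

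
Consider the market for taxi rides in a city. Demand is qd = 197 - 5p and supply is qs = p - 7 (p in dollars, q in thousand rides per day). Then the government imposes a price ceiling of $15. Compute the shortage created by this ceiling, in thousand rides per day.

114

Without the control the market clears where 197 - 5p = p - 7, i.e. p* = 34 and q* = 27.
The ceiling of 15 is below the equilibrium price 34, so it binds.
At p = 15: qd = 197 - 5·15 = 122 and qs = 15 - 7 = 8.
Shortage = qd - qs = 122 - 8 = 114.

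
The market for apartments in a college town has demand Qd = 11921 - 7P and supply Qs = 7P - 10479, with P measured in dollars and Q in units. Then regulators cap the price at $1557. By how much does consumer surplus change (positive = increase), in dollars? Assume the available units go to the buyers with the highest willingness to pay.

In a free market, 11921 - 7P = 7P - 10479 gives the equilibrium P* = 1600, Q* = 721.
Since 1557 < 1600, the ceiling is binding.
At P = 1557: Qd = 11921 - 7·1557 = 1022 and Qs = 7·1557 - 10479 = 420.
Consumer surplus without the control is ½ · (1703 - 1600) · 721 = 37131.5.
With the ceiling, 420 units are sold at 1557 (assume they go to the highest-value buyers). The demand price at Q = 420 is 1643, so CS = ½ · [(1703 - 1557) + (1643 - 1557)] · 420 = 48720.
Change in consumer surplus = 48720 - 37131.5 = 11588.5.

11588.5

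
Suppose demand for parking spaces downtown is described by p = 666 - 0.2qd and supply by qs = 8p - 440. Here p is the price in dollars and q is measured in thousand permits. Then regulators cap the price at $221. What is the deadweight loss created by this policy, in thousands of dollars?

Rearranging demand gives qd = 3330 - 5p. Equilibrium: 3330 - 5p = 8p - 440, so 3770 = 13p and p* = 290, q* = 1880.
Because the ceiling (221) lies below the market-clearing price, it is binding.
At p = 221: qd = 3330 - 5·221 = 2225 and qs = 8·221 - 440 = 1328.
Quantity traded falls to 1328. At q = 1328 the demand price is (3330 - 1328)/5 = 400.4 and the supply price is (440 + 1328)/8 = 221.
Deadweight loss = ½ · (400.4 - 221) · (1880 - 1328) = ½ · 179.4 · 552 = 49514.4.

49514.4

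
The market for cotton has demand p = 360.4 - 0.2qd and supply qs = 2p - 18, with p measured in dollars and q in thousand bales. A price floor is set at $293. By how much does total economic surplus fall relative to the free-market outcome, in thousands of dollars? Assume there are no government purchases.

9528.75

Rearranging demand gives qd = 1802 - 5p. Without the control the market clears where 1802 - 5p = 2p - 18, i.e. p* = 260 and q* = 502.
Since 293 > 260, the floor is binding.
At p = 293: qd = 1802 - 5·293 = 337 and qs = 2·293 - 18 = 568.
Quantity traded falls to 337. At q = 337 the demand price is (1802 - 337)/5 = 293 and the supply price is (18 + 337)/2 = 177.5.
Deadweight loss = ½ · (293 - 177.5) · (502 - 337) = ½ · 115.5 · 165 = 9528.75.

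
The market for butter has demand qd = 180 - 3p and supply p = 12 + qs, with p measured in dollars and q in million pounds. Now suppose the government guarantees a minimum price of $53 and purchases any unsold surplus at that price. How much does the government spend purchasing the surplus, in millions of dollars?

Rearranging supply gives qs = p - 12. Setting quantity demanded equal to quantity supplied, 180 - 3p = p - 12, gives p* = 48 and q* = 36.
The floor of 53 is above the equilibrium price 48, so it binds.
At p = 53: qd = 180 - 3·53 = 21 and qs = 53 - 12 = 41.
Surplus = qs - qd = 20.
Government expenditure = surplus × support price = 20 × 53 = 1060.

1060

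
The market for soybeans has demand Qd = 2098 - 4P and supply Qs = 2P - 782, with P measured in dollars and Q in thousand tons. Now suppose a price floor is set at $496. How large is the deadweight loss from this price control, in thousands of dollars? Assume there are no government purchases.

1536

In a free market, 2098 - 4P = 2P - 782 gives the equilibrium P* = 480, Q* = 178.
The floor of 496 is above the equilibrium price 480, so it binds.
At P = 496: Qd = 2098 - 4·496 = 114 and Qs = 2·496 - 782 = 210.
Quantity traded falls to 114. At Q = 114 the demand price is (2098 - 114)/4 = 496 and the supply price is (782 + 114)/2 = 448.
Deadweight loss = ½ · (496 - 448) · (178 - 114) = ½ · 48 · 64 = 1536.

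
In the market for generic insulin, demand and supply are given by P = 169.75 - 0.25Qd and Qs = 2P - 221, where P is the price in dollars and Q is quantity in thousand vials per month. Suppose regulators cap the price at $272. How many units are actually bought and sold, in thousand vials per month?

79

Rearranging demand gives Qd = 679 - 4P. Without the control the market clears where 679 - 4P = 2P - 221, i.e. P* = 150 and Q* = 79.
Since 272 is above P* = 150, the ceiling does not bind and the free-market outcome prevails.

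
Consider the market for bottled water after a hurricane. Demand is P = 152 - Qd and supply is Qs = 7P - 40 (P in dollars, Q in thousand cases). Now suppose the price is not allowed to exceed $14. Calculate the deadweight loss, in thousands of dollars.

2800

Rearranging demand gives Qd = 152 - P. Setting quantity demanded equal to quantity supplied, 152 - P = 7P - 40, gives P* = 24 and Q* = 128.
Since 14 < 24, the ceiling is binding.
At P = 14: Qd = 152 - 14 = 138 and Qs = 7·14 - 40 = 58.
Quantity traded falls to 58. At Q = 58 the demand price is 152 - 58 = 94 and the supply price is (40 + 58)/7 = 14.
Deadweight loss = ½ · (94 - 14) · (128 - 58) = ½ · 80 · 70 = 2800.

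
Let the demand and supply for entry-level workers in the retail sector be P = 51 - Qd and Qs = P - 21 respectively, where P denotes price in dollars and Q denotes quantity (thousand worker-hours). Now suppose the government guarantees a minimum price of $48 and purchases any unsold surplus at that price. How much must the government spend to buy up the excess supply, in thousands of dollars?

Rearranging demand gives Qd = 51 - P. Setting quantity demanded equal to quantity supplied, 51 - P = P - 21, gives P* = 36 and Q* = 15.
Since 48 > 36, the floor is binding.
At P = 48: Qd = 51 - 48 = 3 and Qs = 48 - 21 = 27.
Surplus = Qs - Qd = 24.
Government expenditure = surplus × support price = 24 × 48 = 1152.

1152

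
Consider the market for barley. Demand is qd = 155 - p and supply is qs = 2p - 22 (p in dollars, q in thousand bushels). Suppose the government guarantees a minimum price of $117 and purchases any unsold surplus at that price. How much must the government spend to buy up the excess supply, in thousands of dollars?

20358

Without the control the market clears where 155 - p = 2p - 22, i.e. p* = 59 and q* = 96.
The floor of 117 is above the equilibrium price 59, so it binds.
At p = 117: qd = 155 - 117 = 38 and qs = 2·117 - 22 = 212.
Surplus = qs - qd = 174.
Government expenditure = surplus × support price = 174 × 117 = 20358.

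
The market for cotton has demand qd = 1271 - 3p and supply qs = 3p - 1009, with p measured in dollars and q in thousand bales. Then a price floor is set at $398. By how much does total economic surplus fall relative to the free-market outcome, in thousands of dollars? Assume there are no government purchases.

Setting quantity demanded equal to quantity supplied, 1271 - 3p = 3p - 1009, gives p* = 380 and q* = 131.
The floor of 398 is above the equilibrium price 380, so it binds.
At p = 398: qd = 1271 - 3·398 = 77 and qs = 3·398 - 1009 = 185.
Quantity traded falls to 77. At q = 77 the demand price is (1271 - 77)/3 = 398 and the supply price is (1009 + 77)/3 = 362.
Deadweight loss = ½ · (398 - 362) · (131 - 77) = ½ · 36 · 54 = 972.

972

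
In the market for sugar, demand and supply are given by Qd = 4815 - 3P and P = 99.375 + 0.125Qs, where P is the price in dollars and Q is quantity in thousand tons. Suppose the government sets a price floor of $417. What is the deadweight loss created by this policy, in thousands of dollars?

0

Rearranging supply gives Qs = 8P - 795. Setting quantity demanded equal to quantity supplied, 4815 - 3P = 8P - 795, gives P* = 510 and Q* = 3285.
The floor of 417 is below the equilibrium price 510, so it is not binding; the market clears at P* = 510, Q* = 3285.
Since the control does not bind, no trades are prevented and deadweight loss is zero.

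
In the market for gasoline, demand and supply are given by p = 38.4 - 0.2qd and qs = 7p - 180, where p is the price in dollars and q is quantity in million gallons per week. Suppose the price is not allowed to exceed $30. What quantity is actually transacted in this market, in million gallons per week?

Rearranging demand gives qd = 192 - 5p. Setting quantity demanded equal to quantity supplied, 192 - 5p = 7p - 180, gives p* = 31 and q* = 37.
Since 30 < 31, the ceiling is binding.
At p = 30: qd = 192 - 5·30 = 42 and qs = 7·30 - 180 = 30.
The quantity actually transacted is the short side, supply: 30.

30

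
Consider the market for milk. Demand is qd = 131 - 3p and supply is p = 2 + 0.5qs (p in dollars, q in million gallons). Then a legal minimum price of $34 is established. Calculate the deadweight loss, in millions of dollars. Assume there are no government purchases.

183.75

Rearranging supply gives qs = 2p - 4. Without the control the market clears where 131 - 3p = 2p - 4, i.e. p* = 27 and q* = 50.
The floor of 34 is above the equilibrium price 27, so it binds.
At p = 34: qd = 131 - 3·34 = 29 and qs = 2·34 - 4 = 64.
Quantity traded falls to 29. At q = 29 the demand price is (131 - 29)/3 = 34 and the supply price is (4 + 29)/2 = 16.5.
Deadweight loss = ½ · (34 - 16.5) · (50 - 29) = ½ · 17.5 · 21 = 183.75.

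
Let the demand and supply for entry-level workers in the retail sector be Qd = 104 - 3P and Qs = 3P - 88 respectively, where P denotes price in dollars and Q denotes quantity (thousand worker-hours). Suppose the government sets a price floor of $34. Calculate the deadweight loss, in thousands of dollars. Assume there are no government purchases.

In a free market, 104 - 3P = 3P - 88 gives the equilibrium P* = 32, Q* = 8.
Because the floor (34) lies above the market-clearing price, it is binding.
At P = 34: Qd = 104 - 3·34 = 2 and Qs = 3·34 - 88 = 14.
Quantity traded falls to 2. At Q = 2 the demand price is (104 - 2)/3 = 34 and the supply price is (88 + 2)/3 = 30.
Deadweight loss = ½ · (34 - 30) · (8 - 2) = ½ · 4 · 6 = 12.

12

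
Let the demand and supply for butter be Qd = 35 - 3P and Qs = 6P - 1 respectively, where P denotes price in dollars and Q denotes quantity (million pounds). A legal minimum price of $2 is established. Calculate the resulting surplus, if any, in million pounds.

0

Equilibrium: 35 - 3P = 6P - 1, so 36 = 9P and P* = 4, Q* = 23.
The floor of 2 is below the equilibrium price 4, so it is not binding; the market clears at P* = 4, Q* = 23.
Since the control does not bind, there is no surplus.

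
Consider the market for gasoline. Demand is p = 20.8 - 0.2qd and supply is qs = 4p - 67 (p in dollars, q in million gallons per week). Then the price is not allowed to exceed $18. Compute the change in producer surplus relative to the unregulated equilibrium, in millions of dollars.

-7

Rearranging demand gives qd = 104 - 5p. In a free market, 104 - 5p = 4p - 67 gives the equilibrium p* = 19, q* = 9.
The ceiling of 18 is below the equilibrium price 19, so it binds.
At p = 18: qd = 104 - 5·18 = 14 and qs = 4·18 - 67 = 5.
Producer surplus without the control is ½ · (19 - 16.75) · 9 = 10.125.
With the ceiling, producers sell 5 units at 18, so PS = ½ · (18 - 16.75) · 5 = 3.125.
Change in producer surplus = 3.125 - 10.125 = -7.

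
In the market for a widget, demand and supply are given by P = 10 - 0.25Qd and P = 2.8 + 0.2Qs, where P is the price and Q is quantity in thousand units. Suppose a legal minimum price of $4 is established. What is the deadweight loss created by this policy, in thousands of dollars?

Rearranging demand gives Qd = 40 - 4P; rearranging supply gives Qs = 5P - 14. Equilibrium: 40 - 4P = 5P - 14, so 54 = 9P and P* = 6, Q* = 16.
The floor of 4 is below the equilibrium price 6, so it is not binding; the market clears at P* = 6, Q* = 16.
Since the control does not bind, no trades are prevented and deadweight loss is zero.

0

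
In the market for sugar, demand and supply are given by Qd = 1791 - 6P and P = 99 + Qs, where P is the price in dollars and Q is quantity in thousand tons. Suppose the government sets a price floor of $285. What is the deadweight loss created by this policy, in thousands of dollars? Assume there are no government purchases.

Rearranging supply gives Qs = P - 99. In a free market, 1791 - 6P = P - 99 gives the equilibrium P* = 270, Q* = 171.
Since 285 > 270, the floor is binding.
At P = 285: Qd = 1791 - 6·285 = 81 and Qs = 285 - 99 = 186.
Quantity traded falls to 81. At Q = 81 the demand price is (1791 - 81)/6 = 285 and the supply price is 99 + 81 = 180.
Deadweight loss = ½ · (285 - 180) · (171 - 81) = ½ · 105 · 90 = 4725.

4725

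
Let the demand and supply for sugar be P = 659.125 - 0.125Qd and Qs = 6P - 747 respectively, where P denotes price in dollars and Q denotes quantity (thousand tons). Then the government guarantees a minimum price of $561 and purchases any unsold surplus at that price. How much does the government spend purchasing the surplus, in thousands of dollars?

1028874

Rearranging demand gives Qd = 5273 - 8P. Without the control the market clears where 5273 - 8P = 6P - 747, i.e. P* = 430 and Q* = 1833.
The floor of 561 is above the equilibrium price 430, so it binds.
At P = 561: Qd = 5273 - 8·561 = 785 and Qs = 6·561 - 747 = 2619.
Surplus = Qs - Qd = 1834.
Government expenditure = surplus × support price = 1834 × 561 = 1028874.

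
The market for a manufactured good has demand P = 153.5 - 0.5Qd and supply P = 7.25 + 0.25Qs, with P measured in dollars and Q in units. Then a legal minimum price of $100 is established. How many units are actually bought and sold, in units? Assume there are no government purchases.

Rearranging demand gives Qd = 307 - 2P; rearranging supply gives Qs = 4P - 29. In a free market, 307 - 2P = 4P - 29 gives the equilibrium P* = 56, Q* = 195.
Because the floor (100) lies above the market-clearing price, it is binding.
At P = 100: Qd = 307 - 2·100 = 107 and Qs = 4·100 - 29 = 371.
The quantity actually transacted is the short side, demand: 107.

107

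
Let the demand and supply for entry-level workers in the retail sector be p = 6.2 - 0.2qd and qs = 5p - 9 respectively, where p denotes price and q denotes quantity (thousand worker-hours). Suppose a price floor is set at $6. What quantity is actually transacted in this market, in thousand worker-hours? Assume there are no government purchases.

Rearranging demand gives qd = 31 - 5p. Setting quantity demanded equal to quantity supplied, 31 - 5p = 5p - 9, gives p* = 4 and q* = 11.
Because the floor (6) lies above the market-clearing price, it is binding.
At p = 6: qd = 31 - 5·6 = 1 and qs = 5·6 - 9 = 21.
The quantity actually transacted is the short side, demand: 1.

1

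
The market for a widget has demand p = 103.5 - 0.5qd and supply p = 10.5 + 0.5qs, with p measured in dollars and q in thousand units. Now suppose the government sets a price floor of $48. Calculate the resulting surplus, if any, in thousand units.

0

Rearranging demand gives qd = 207 - 2p; rearranging supply gives qs = 2p - 21. Without the control the market clears where 207 - 2p = 2p - 21, i.e. p* = 57 and q* = 93.
The floor of 48 is below the equilibrium price 57, so it is not binding; the market clears at p* = 57, q* = 93.
Since the control does not bind, there is no surplus.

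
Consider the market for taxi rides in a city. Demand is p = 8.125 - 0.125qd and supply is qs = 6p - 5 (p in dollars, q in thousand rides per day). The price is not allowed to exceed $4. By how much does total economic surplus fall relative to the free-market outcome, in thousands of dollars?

Rearranging demand gives qd = 65 - 8p. Without the control the market clears where 65 - 8p = 6p - 5, i.e. p* = 5 and q* = 25.
The ceiling of 4 is below the equilibrium price 5, so it binds.
At p = 4: qd = 65 - 8·4 = 33 and qs = 6·4 - 5 = 19.
Quantity traded falls to 19. At q = 19 the demand price is (65 - 19)/8 = 5.75 and the supply price is (5 + 19)/6 = 4.
Deadweight loss = ½ · (5.75 - 4) · (25 - 19) = ½ · 1.75 · 6 = 5.25.

5.25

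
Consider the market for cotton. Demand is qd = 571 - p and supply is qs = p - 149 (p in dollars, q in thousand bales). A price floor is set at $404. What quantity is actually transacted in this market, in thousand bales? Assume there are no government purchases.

167

Equilibrium: 571 - p = p - 149, so 720 = 2p and p* = 360, q* = 211.
The floor of 404 is above the equilibrium price 360, so it binds.
At p = 404: qd = 571 - 404 = 167 and qs = 404 - 149 = 255.
The quantity actually transacted is the short side, demand: 167.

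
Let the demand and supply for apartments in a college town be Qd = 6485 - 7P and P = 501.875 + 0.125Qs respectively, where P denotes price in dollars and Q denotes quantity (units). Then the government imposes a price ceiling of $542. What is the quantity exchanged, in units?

Rearranging supply gives Qs = 8P - 4015. Setting quantity demanded equal to quantity supplied, 6485 - 7P = 8P - 4015, gives P* = 700 and Q* = 1585.
Because the ceiling (542) lies below the market-clearing price, it is binding.
At P = 542: Qd = 6485 - 7·542 = 2691 and Qs = 8·542 - 4015 = 321.
The quantity actually transacted is the short side, supply: 321.

321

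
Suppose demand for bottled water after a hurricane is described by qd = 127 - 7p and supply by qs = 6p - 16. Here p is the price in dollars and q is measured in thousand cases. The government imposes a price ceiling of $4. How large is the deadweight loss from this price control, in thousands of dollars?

273

Setting quantity demanded equal to quantity supplied, 127 - 7p = 6p - 16, gives p* = 11 and q* = 50.
The ceiling of 4 is below the equilibrium price 11, so it binds.
At p = 4: qd = 127 - 7·4 = 99 and qs = 6·4 - 16 = 8.
Quantity traded falls to 8. At q = 8 the demand price is (127 - 8)/7 = 17 and the supply price is (16 + 8)/6 = 4.
Deadweight loss = ½ · (17 - 4) · (50 - 8) = ½ · 13 · 42 = 273.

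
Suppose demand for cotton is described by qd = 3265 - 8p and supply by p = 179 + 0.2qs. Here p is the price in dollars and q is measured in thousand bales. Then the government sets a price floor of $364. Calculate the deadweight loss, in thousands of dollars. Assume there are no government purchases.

20134.4

Rearranging supply gives qs = 5p - 895. Setting quantity demanded equal to quantity supplied, 3265 - 8p = 5p - 895, gives p* = 320 and q* = 705.
The floor of 364 is above the equilibrium price 320, so it binds.
At p = 364: qd = 3265 - 8·364 = 353 and qs = 5·364 - 895 = 925.
Quantity traded falls to 353. At q = 353 the demand price is (3265 - 353)/8 = 364 and the supply price is (895 + 353)/5 = 249.6.
Deadweight loss = ½ · (364 - 249.6) · (705 - 353) = ½ · 114.4 · 352 = 20134.4.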